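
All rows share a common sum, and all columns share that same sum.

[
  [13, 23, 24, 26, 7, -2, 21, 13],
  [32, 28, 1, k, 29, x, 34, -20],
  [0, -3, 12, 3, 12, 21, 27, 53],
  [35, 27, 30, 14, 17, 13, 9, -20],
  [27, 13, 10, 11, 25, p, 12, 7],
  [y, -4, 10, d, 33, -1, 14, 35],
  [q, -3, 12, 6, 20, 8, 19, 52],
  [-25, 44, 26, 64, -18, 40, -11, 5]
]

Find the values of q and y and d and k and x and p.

q = 11, y = 32, d = 6, k = -5, x = 26, p = 20

Rows 1 and 3 both sum to 125, so that's the common total.
Row 5 has 27 + 13 + 10 + 11 + 25 + 12 + 7 = 105; the blank must be 125 − 105 = 20.
Column 6 has -2 + 21 + 13 + 20 − 1 + 8 + 40 = 99; the blank must be 125 − 99 = 26.
Row 7 has -3 + 12 + 6 + 20 + 8 + 19 + 52 = 114; the blank must be 125 − 114 = 11.
Column 1 has 13 + 32 + 0 + 35 + 27 + 11 − 25 = 93; the blank must be 125 − 93 = 32.
Row 6 has 32 − 4 + 10 + 33 − 1 + 14 + 35 = 119; the blank must be 125 − 119 = 6.
Row 2 has 32 + 28 + 1 + 29 + 26 + 34 − 20 = 130; the blank must be 125 − 130 = -5.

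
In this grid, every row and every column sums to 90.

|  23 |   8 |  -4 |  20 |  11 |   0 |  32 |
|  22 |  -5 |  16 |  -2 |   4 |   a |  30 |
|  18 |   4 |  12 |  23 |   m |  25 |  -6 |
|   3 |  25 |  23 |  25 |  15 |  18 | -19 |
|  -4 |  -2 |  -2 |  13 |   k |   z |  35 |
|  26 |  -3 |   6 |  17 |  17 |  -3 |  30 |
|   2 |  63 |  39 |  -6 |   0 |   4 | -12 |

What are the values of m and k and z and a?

m = 14, k = 29, z = 21, a = 25

The known cells in row 3 total 76, leaving 90 − 76 = 14 for the blank.
The known cells in column 5 total 61, leaving 90 − 61 = 29 for the blank.
The known cells in row 5 total 69, leaving 90 − 69 = 21 for the blank.
The known cells in row 2 total 65, leaving 90 − 65 = 25 for the blank.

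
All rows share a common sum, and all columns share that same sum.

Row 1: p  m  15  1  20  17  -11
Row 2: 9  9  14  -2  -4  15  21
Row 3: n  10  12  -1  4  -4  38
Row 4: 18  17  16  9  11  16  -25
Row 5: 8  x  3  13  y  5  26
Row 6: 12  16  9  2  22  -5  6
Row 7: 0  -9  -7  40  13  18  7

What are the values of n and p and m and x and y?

n = 3, p = 12, m = 8, x = 11, y = -4

Rows 2 and 4 both sum to 62, so that's the common total.
The known cells in column 5 total 66, leaving 62 − 66 = -4 for the blank.
The known cells in row 3 total 59, leaving 62 − 59 = 3 for the blank.
The known cells in column 1 total 50, leaving 62 − 50 = 12 for the blank.
The known cells in row 1 total 54, leaving 62 − 54 = 8 for the blank.
The known cells in row 5 total 51, leaving 62 − 51 = 11 for the blank.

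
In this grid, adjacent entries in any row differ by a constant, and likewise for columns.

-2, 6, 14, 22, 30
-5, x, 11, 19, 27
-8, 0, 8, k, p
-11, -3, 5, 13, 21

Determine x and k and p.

Along each row the entries change by 8 per step; down each column they change by -3.
Row 2: from -5 at column 1, stepping by 8 to column 2 gives 3.
Row 3: from -8 at column 1, stepping by 8 to column 4 gives 16.
Row 3: from -8 at column 1, stepping by 8 to column 5 gives 24.

x = 3, k = 16, p = 24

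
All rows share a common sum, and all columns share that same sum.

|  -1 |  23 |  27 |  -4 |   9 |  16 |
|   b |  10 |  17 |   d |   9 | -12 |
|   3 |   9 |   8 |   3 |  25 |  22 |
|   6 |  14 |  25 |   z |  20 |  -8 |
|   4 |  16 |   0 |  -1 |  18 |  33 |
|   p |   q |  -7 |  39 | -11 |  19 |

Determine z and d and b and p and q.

z = 13, d = 20, b = 26, p = 32, q = -2

Rows 1 and 3 both sum to 70, so that's the common total.
The known cells in column 2 total 72, leaving 70 − 72 = -2 for the blank.
The known cells in row 4 total 57, leaving 70 − 57 = 13 for the blank.
The known cells in row 6 total 38, leaving 70 − 38 = 32 for the blank.
The known cells in column 1 total 44, leaving 70 − 44 = 26 for the blank.
The known cells in row 2 total 50, leaving 70 − 50 = 20 for the blank.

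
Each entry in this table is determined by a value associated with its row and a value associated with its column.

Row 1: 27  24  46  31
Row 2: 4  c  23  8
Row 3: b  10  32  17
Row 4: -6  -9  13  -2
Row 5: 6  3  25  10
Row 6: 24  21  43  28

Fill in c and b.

c = 1, b = 13

The difference between any two rows is the same in every column — this is an addition table with the headers hidden.
Row 2 minus row 1 is 8 − 31 = -23, so its entry in column 2 is 24 + (-23) = 1.
Row 3 minus row 1 is 17 − 31 = -14, so its entry in column 1 is 27 + (-14) = 13.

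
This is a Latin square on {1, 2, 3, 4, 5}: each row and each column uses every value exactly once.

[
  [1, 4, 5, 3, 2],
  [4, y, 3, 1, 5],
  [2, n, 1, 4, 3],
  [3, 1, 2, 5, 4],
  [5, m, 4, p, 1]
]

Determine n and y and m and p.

n = 5, y = 2, m = 3, p = 2

Cell (2,2): row 2 already has {1, 3, 4, 5} → 2.
For row 3, column 2: row 3 already has {1, 2, 3, 4}; that leaves 5.
At (row 5, col 2): column 2 already has {1, 2, 4, 5}, so the value is 3.
For row 5, column 4: row 5 already has {1, 3, 4, 5}; that leaves 2.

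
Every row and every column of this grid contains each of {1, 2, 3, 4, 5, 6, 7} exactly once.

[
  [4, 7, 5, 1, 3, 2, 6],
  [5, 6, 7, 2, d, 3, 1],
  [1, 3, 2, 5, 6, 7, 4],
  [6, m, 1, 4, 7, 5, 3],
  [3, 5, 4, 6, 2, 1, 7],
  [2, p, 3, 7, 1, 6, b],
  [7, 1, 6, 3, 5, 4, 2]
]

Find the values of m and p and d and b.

For row 4, column 2: row 4 already has {1, 3, 4, 5, 6, 7}; that leaves 2.
Cell (6,7): column 7 already has {1, 2, 3, 4, 6, 7} → 5.
For row 6, column 2: row 6 already has {1, 2, 3, 5, 6, 7}; that leaves 4.
Cell (2,5): row 2 already has {1, 2, 3, 5, 6, 7} → 4.

m = 2, p = 4, d = 4, b = 5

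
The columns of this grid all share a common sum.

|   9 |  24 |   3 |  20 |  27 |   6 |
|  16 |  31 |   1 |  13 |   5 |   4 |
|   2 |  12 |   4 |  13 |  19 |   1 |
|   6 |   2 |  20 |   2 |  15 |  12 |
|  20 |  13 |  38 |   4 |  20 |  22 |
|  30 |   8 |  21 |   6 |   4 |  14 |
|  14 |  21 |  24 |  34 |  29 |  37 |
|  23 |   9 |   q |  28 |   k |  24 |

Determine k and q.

Column 1 sums to 120 and so does column 2; that's the common total.
In column 5 the known cells total 119, leaving 120 − 119 = 1.
In column 3 the known cells total 111, leaving 120 − 111 = 9.

k = 1, q = 9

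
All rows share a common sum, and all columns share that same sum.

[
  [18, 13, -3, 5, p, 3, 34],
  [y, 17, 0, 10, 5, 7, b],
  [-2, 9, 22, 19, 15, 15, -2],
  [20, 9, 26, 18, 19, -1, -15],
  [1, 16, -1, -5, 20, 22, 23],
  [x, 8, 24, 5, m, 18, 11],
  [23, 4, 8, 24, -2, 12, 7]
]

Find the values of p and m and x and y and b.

p = 6, m = 13, x = -3, y = 19, b = 18

Rows 3 and 4 both sum to 76, so that's the common total.
Row 1 has 18 + 13 − 3 + 5 + 3 + 34 = 70; the blank must be 76 − 70 = 6.
Column 5 has 6 + 5 + 15 + 19 + 20 − 2 = 63; the blank must be 76 − 63 = 13.
Row 6 has 8 + 24 + 5 + 13 + 18 + 11 = 79; the blank must be 76 − 79 = -3.
Column 1 has 18 − 2 + 20 + 1 − 3 + 23 = 57; the blank must be 76 − 57 = 19.
Row 2 has 19 + 17 + 0 + 10 + 5 + 7 = 58; the blank must be 76 − 58 = 18.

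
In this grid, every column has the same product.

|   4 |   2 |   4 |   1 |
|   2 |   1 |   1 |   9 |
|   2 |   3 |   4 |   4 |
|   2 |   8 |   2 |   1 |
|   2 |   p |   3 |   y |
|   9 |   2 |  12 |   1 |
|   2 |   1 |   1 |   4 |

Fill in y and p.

y = 8, p = 12

Columns 1 and 3 each multiply to 1152, so every column has product 1152.
Column 4: 1×9×4×1×1×4 = 144, so the missing entry is 1152 ÷ 144 = 8.
Column 2: 2×1×3×8×2×1 = 96, so the missing entry is 1152 ÷ 96 = 12.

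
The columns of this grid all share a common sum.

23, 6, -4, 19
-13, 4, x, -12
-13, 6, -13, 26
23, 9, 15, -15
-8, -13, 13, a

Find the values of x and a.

x = 1, a = -6

Columns 1 and 2 both add up to 12, so every column sums to 12.
Column 3: -4 − 13 + 15 + 13 = 11, so the missing entry is 12 − 11 = 1.
Column 4: 19 − 12 + 26 − 15 = 18, so the missing entry is 12 − 18 = -6.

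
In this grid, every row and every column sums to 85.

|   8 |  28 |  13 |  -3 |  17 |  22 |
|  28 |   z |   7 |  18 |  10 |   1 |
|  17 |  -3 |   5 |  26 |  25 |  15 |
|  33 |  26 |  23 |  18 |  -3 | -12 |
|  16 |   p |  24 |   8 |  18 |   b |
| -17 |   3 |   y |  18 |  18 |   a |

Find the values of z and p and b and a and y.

The known cells in row 2 total 64, leaving 85 − 64 = 21 for the blank.
The known cells in column 2 total 75, leaving 85 − 75 = 10 for the blank.
The known cells in row 5 total 76, leaving 85 − 76 = 9 for the blank.
The known cells in column 6 total 35, leaving 85 − 35 = 50 for the blank.
The known cells in row 6 total 72, leaving 85 − 72 = 13 for the blank.

z = 21, p = 10, b = 9, a = 50, y = 13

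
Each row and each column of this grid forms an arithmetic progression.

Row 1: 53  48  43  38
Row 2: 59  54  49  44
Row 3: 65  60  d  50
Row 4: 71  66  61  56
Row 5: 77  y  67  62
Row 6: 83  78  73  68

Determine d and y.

Along each row the entries change by -5 per step; down each column they change by 6.
Row 3: from 65 at column 1, stepping by -5 to column 3 gives 55.
Row 5: from 77 at column 1, stepping by -5 to column 2 gives 72.

d = 55, y = 72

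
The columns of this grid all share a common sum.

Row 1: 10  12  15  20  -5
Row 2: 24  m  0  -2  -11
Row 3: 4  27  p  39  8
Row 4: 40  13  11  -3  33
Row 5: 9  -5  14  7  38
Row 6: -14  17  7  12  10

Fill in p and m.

Column 4 sums to 73 and so does column 5; that's the common total.
In column 3 the known cells total 47, leaving 73 − 47 = 26.
In column 2 the known cells total 64, leaving 73 − 64 = 9.

p = 26, m = 9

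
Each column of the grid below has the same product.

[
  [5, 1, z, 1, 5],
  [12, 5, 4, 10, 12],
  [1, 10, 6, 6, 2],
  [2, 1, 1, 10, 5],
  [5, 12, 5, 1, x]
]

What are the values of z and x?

Columns 1 and 4 each multiply to 600, so every column has product 600.
Column 3: 4×6×1×5 = 120, so the missing entry is 600 ÷ 120 = 5.
Column 5: 5×12×2×5 = 600, so the missing entry is 600 ÷ 600 = 1.

z = 5, x = 1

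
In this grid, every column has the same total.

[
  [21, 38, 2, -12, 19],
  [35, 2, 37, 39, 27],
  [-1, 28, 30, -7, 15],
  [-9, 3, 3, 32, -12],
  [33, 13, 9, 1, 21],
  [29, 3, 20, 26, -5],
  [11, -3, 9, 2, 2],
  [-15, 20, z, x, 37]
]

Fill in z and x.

Columns 2 and 5 both add up to 104, so every column sums to 104.
Column 3: 2 + 37 + 30 + 3 + 9 + 20 + 9 = 110, so the missing entry is 104 − 110 = -6.
Column 4: -12 + 39 − 7 + 32 + 1 + 26 + 2 = 81, so the missing entry is 104 − 81 = 23.

z = -6, x = 23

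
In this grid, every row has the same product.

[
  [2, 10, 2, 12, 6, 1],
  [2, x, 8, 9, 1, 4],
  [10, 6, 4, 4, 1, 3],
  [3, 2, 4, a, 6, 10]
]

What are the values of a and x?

a = 2, x = 5

Rows 1 and 3 each multiply to 2880, so every row has product 2880.
Row 4: 3×2×4×6×10 = 1440, so the missing entry is 2880 ÷ 1440 = 2.
Row 2: 2×8×9×1×4 = 576, so the missing entry is 2880 ÷ 576 = 5.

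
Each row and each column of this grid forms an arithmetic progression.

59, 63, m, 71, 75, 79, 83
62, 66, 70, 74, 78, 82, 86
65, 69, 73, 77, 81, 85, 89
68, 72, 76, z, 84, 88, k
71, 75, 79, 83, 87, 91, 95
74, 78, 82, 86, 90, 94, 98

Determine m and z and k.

m = 67, z = 80, k = 92

Along each row the entries change by 4 per step; down each column they change by 3.
Row 1: from 59 at column 1, stepping by 4 to column 3 gives 67.
Row 4: from 68 at column 1, stepping by 4 to column 4 gives 80.
Row 4: from 68 at column 1, stepping by 4 to column 7 gives 92.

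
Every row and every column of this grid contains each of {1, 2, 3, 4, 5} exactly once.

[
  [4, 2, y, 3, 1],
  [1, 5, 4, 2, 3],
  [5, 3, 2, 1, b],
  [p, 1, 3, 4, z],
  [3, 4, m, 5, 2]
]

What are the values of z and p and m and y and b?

At (row 3, col 5): row 3 already has {1, 2, 3, 5}, so the value is 4.
At (row 4, col 5): column 5 already has {1, 2, 3, 4}, so the value is 5.
For row 5, column 3: row 5 already has {2, 3, 4, 5}; that leaves 1.
For row 4, column 1: row 4 already has {1, 3, 4, 5}; that leaves 2.
At (row 1, col 3): row 1 already has {1, 2, 3, 4}, so the value is 5.

z = 5, p = 2, m = 1, y = 5, b = 4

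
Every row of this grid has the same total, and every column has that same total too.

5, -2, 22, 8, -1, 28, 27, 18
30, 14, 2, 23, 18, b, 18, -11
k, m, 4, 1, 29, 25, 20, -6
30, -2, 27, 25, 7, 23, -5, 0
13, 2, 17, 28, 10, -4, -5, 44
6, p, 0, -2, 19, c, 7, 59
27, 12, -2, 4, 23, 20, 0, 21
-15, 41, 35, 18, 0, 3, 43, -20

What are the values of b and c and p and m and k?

Rows 1 and 4 both sum to 105, so that's the common total.
Row 2 has 30 + 14 + 2 + 23 + 18 + 18 − 11 = 94; the blank must be 105 − 94 = 11.
Column 6 has 28 + 11 + 25 + 23 − 4 + 20 + 3 = 106; the blank must be 105 − 106 = -1.
Column 1 has 5 + 30 + 30 + 13 + 6 + 27 − 15 = 96; the blank must be 105 − 96 = 9.
Row 3 has 9 + 4 + 1 + 29 + 25 + 20 − 6 = 82; the blank must be 105 − 82 = 23.
Row 6 has 6 + 0 − 2 + 19 − 1 + 7 + 59 = 88; the blank must be 105 − 88 = 17.

b = 11, c = -1, p = 17, m = 23, k = 9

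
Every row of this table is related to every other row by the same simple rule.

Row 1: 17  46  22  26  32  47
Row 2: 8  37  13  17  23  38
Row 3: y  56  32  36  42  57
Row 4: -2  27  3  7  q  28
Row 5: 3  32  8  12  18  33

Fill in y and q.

y = 27, q = 13

The difference between any two rows is the same in every column — this is an addition table with the headers hidden.
Row 3 minus row 1 is 32 − 22 = 10, so its entry in column 1 is 17 + 10 = 27.
Row 4 minus row 1 is 3 − 22 = -19, so its entry in column 5 is 32 + (-19) = 13.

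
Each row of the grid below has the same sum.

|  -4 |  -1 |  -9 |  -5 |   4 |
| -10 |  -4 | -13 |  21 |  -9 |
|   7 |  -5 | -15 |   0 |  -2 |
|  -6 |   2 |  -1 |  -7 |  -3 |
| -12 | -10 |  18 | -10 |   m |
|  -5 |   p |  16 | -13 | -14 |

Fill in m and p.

Row 2 sums to -15 and so does row 3; that's the common total.
In row 5 the known cells total -14, leaving -15 − (-14) = -1.
In row 6 the known cells total -16, leaving -15 − (-16) = 1.

m = -1, p = 1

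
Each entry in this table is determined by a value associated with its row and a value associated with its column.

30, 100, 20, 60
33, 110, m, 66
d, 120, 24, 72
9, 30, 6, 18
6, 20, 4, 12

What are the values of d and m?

Each row is a constant multiple of every other row — this is a multiplication table with the headers hidden.
Row 3 is 72/60 = 6/5 times row 1, so its entry in column 1 is 30 × 6/5 = 36.
Row 2 is 66/60 = 11/10 times row 1, so its entry in column 3 is 20 × 11/10 = 22.

d = 36, m = 22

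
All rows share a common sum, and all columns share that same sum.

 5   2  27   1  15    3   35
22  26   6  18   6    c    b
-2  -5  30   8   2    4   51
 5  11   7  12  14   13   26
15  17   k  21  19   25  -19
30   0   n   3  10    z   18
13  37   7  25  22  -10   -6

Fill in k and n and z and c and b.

k = 10, n = 1, z = 26, c = 27, b = -17

Rows 1 and 3 both sum to 88, so that's the common total.
Row 5: 15 + 17 + 21 + 19 + 25 − 19 = 78, so its missing entry is 88 − 78 = 10.
Column 7: 35 + 51 + 26 − 19 + 18 − 6 = 105, so its missing entry is 88 − 105 = -17.
Row 2: 22 + 26 + 6 + 18 + 6 − 17 = 61, so its missing entry is 88 − 61 = 27.
Column 6: 3 + 27 + 4 + 13 + 25 − 10 = 62, so its missing entry is 88 − 62 = 26.
Row 6: 30 + 0 + 3 + 10 + 26 + 18 = 87, so its missing entry is 88 − 87 = 1.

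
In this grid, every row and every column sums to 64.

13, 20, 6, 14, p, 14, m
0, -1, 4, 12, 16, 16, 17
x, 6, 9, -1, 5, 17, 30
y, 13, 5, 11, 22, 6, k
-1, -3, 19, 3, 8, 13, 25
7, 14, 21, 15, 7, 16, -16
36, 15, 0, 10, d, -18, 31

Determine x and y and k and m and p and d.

x = -2, y = 11, k = -4, m = -19, p = 16, d = -10

The known cells in row 3 total 66, leaving 64 − 66 = -2 for the blank.
The known cells in row 7 total 74, leaving 64 − 74 = -10 for the blank.
The known cells in column 5 total 48, leaving 64 − 48 = 16 for the blank.
The known cells in row 1 total 83, leaving 64 − 83 = -19 for the blank.
The known cells in column 1 total 53, leaving 64 − 53 = 11 for the blank.
The known cells in row 4 total 68, leaving 64 − 68 = -4 for the blank.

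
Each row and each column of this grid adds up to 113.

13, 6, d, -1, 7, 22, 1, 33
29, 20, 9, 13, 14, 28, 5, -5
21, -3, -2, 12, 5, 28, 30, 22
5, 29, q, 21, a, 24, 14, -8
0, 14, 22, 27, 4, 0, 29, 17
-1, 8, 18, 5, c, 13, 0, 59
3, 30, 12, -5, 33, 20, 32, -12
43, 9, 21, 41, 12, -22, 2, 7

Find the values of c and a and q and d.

Row 1: 13 + 6 − 1 + 7 + 22 + 1 + 33 = 81, so its missing entry is 113 − 81 = 32.
Row 6: -1 + 8 + 18 + 5 + 13 + 0 + 59 = 102, so its missing entry is 113 − 102 = 11.
Column 5: 7 + 14 + 5 + 4 + 11 + 33 + 12 = 86, so its missing entry is 113 − 86 = 27.
Row 4: 5 + 29 + 21 + 27 + 24 + 14 − 8 = 112, so its missing entry is 113 − 112 = 1.

c = 11, a = 27, q = 1, d = 32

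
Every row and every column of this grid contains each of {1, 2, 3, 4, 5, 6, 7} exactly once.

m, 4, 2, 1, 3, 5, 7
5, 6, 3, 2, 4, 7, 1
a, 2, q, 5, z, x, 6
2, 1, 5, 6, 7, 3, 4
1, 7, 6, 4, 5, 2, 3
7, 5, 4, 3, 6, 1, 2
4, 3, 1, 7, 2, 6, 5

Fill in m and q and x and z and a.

m = 6, q = 7, x = 4, z = 1, a = 3

For row 3, column 5: column 5 already has {2, 3, 4, 5, 6, 7}; that leaves 1.
Cell (1,1): row 1 already has {1, 2, 3, 4, 5, 7} → 6.
For row 3, column 1: column 1 already has {1, 2, 4, 5, 6, 7}; that leaves 3.
Cell (3,3): column 3 already has {1, 2, 3, 4, 5, 6} → 7.
At (row 3, col 6): row 3 already has {1, 2, 3, 5, 6, 7}, so the value is 4.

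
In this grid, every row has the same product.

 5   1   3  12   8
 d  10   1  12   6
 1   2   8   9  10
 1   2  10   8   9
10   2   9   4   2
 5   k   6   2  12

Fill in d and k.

Rows 4 and 5 each multiply to 1440, so every row has product 1440.
Row 2: 10×1×12×6 = 720, so the missing entry is 1440 ÷ 720 = 2.
Row 6: 5×6×2×12 = 720, so the missing entry is 1440 ÷ 720 = 2.

d = 2, k = 2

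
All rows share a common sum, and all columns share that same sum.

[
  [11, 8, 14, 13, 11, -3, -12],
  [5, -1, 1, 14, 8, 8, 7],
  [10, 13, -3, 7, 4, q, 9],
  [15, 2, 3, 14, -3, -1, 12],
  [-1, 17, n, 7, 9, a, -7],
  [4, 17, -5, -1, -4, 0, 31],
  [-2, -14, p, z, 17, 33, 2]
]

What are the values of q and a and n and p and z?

Rows 1 and 2 both sum to 42, so that's the common total.
Column 4 has 13 + 14 + 7 + 14 + 7 − 1 = 54; the blank must be 42 − 54 = -12.
Row 7 has -2 − 14 − 12 + 17 + 33 + 2 = 24; the blank must be 42 − 24 = 18.
Column 3 has 14 + 1 − 3 + 3 − 5 + 18 = 28; the blank must be 42 − 28 = 14.
Row 5 has -1 + 17 + 14 + 7 + 9 − 7 = 39; the blank must be 42 − 39 = 3.
Row 3 has 10 + 13 − 3 + 7 + 4 + 9 = 40; the blank must be 42 − 40 = 2.

q = 2, a = 3, n = 14, p = 18, z = -12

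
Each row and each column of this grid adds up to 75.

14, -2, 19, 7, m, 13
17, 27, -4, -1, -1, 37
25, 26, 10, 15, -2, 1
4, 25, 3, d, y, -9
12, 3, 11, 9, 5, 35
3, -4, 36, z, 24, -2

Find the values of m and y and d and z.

Row 6 has 3 − 4 + 36 + 24 − 2 = 57; the blank must be 75 − 57 = 18.
Column 4 has 7 − 1 + 15 + 9 + 18 = 48; the blank must be 75 − 48 = 27.
Row 1 has 14 − 2 + 19 + 7 + 13 = 51; the blank must be 75 − 51 = 24.
Row 4 has 4 + 25 + 3 + 27 − 9 = 50; the blank must be 75 − 50 = 25.

m = 24, y = 25, d = 27, z = 18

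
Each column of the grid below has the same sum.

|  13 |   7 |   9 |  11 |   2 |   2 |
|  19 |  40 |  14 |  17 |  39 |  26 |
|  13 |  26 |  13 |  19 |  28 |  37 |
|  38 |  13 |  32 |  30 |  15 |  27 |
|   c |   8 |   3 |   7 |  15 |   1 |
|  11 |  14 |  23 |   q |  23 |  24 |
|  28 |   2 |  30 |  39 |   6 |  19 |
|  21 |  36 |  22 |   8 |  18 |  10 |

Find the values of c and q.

c = 3, q = 15

Column 2 sums to 146 and so does column 5; that's the common total.
In column 1 the known cells total 143, leaving 146 − 143 = 3.
In column 4 the known cells total 131, leaving 146 − 131 = 15.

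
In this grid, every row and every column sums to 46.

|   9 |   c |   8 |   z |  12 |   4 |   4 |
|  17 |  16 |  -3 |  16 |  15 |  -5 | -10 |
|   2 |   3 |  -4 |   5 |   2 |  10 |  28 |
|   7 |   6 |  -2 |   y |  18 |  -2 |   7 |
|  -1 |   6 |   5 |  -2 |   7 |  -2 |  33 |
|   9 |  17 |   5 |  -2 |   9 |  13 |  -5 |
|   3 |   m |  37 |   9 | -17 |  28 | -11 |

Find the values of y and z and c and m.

y = 12, z = 8, c = 1, m = -3

Row 7: 3 + 37 + 9 − 17 + 28 − 11 = 49, so its missing entry is 46 − 49 = -3.
Column 2: 16 + 3 + 6 + 6 + 17 − 3 = 45, so its missing entry is 46 − 45 = 1.
Row 4: 7 + 6 − 2 + 18 − 2 + 7 = 34, so its missing entry is 46 − 34 = 12.
Row 1: 9 + 1 + 8 + 12 + 4 + 4 = 38, so its missing entry is 46 − 38 = 8.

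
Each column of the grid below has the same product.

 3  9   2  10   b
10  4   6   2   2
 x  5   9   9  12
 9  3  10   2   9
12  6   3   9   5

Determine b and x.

b = 3, x = 1

Columns 2 and 3 each multiply to 3240, so every column has product 3240.
Column 5: 2×12×9×5 = 1080, so the missing entry is 3240 ÷ 1080 = 3.
Column 1: 3×10×9×12 = 3240, so the missing entry is 3240 ÷ 3240 = 1.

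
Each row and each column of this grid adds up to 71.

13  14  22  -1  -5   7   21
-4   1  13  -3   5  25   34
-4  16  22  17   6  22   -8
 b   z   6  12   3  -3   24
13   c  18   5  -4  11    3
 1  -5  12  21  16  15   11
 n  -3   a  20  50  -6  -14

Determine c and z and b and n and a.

c = 25, z = 23, b = 6, n = 46, a = -22

Column 3: 22 + 13 + 22 + 6 + 18 + 12 = 93, so its missing entry is 71 − 93 = -22.
Row 7: -3 − 22 + 20 + 50 − 6 − 14 = 25, so its missing entry is 71 − 25 = 46.
Column 1: 13 − 4 − 4 + 13 + 1 + 46 = 65, so its missing entry is 71 − 65 = 6.
Row 4: 6 + 6 + 12 + 3 − 3 + 24 = 48, so its missing entry is 71 − 48 = 23.
Row 5: 13 + 18 + 5 − 4 + 11 + 3 = 46, so its missing entry is 71 − 46 = 25.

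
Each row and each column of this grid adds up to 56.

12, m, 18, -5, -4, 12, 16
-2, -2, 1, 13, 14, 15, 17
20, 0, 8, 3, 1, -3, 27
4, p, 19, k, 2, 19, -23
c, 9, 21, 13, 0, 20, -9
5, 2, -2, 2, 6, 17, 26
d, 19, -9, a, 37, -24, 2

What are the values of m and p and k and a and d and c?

m = 7, p = 21, k = 14, a = 16, d = 15, c = 2

Row 1 has 12 + 18 − 5 − 4 + 12 + 16 = 49; the blank must be 56 − 49 = 7.
Row 5 has 9 + 21 + 13 + 0 + 20 − 9 = 54; the blank must be 56 − 54 = 2.
Column 2 has 7 − 2 + 0 + 9 + 2 + 19 = 35; the blank must be 56 − 35 = 21.
Row 4 has 4 + 21 + 19 + 2 + 19 − 23 = 42; the blank must be 56 − 42 = 14.
Column 1 has 12 − 2 + 20 + 4 + 2 + 5 = 41; the blank must be 56 − 41 = 15.
Row 7 has 15 + 19 − 9 + 37 − 24 + 2 = 40; the blank must be 56 − 40 = 16.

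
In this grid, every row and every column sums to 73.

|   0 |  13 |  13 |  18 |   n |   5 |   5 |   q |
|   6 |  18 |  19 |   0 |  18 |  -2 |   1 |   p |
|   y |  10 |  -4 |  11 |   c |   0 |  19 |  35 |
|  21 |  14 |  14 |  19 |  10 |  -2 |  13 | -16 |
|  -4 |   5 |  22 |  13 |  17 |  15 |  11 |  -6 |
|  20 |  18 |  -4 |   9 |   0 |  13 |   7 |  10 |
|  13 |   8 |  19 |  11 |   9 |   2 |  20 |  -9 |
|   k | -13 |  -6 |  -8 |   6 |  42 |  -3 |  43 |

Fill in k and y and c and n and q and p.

Row 8: -13 − 6 − 8 + 6 + 42 − 3 + 43 = 61, so its missing entry is 73 − 61 = 12.
Column 1: 0 + 6 + 21 − 4 + 20 + 13 + 12 = 68, so its missing entry is 73 − 68 = 5.
Row 3: 5 + 10 − 4 + 11 + 0 + 19 + 35 = 76, so its missing entry is 73 − 76 = -3.
Column 5: 18 − 3 + 10 + 17 + 0 + 9 + 6 = 57, so its missing entry is 73 − 57 = 16.
Row 1: 0 + 13 + 13 + 18 + 16 + 5 + 5 = 70, so its missing entry is 73 − 70 = 3.
Row 2: 6 + 18 + 19 + 0 + 18 − 2 + 1 = 60, so its missing entry is 73 − 60 = 13.

k = 12, y = 5, c = -3, n = 16, q = 3, p = 13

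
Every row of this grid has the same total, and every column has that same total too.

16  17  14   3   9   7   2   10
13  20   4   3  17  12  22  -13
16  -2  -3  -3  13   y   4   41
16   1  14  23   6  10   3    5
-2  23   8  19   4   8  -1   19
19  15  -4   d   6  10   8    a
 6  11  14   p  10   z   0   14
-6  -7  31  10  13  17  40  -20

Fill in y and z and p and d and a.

y = 12, z = 2, p = 21, d = 2, a = 22

Rows 1 and 2 both sum to 78, so that's the common total.
The known cells in column 8 total 56, leaving 78 − 56 = 22 for the blank.
The known cells in row 6 total 76, leaving 78 − 76 = 2 for the blank.
The known cells in column 4 total 57, leaving 78 − 57 = 21 for the blank.
The known cells in row 7 total 76, leaving 78 − 76 = 2 for the blank.
The known cells in row 3 total 66, leaving 78 − 66 = 12 for the blank.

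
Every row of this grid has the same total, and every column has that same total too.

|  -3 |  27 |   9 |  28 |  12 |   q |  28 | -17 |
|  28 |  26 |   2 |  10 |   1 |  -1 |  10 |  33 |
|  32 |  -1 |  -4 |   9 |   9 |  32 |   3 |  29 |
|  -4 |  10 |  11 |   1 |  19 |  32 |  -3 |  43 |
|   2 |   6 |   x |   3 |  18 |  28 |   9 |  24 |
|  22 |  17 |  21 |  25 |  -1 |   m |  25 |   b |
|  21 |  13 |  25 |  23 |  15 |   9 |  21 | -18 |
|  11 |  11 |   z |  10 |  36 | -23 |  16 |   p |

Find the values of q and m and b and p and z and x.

q = 25, m = 7, b = -7, p = 22, z = 26, x = 19

Rows 2 and 3 both sum to 109, so that's the common total.
The known cells in row 5 total 90, leaving 109 − 90 = 19 for the blank.
The known cells in column 3 total 83, leaving 109 − 83 = 26 for the blank.
The known cells in row 8 total 87, leaving 109 − 87 = 22 for the blank.
The known cells in column 8 total 116, leaving 109 − 116 = -7 for the blank.
The known cells in row 6 total 102, leaving 109 − 102 = 7 for the blank.
The known cells in row 1 total 84, leaving 109 − 84 = 25 for the blank.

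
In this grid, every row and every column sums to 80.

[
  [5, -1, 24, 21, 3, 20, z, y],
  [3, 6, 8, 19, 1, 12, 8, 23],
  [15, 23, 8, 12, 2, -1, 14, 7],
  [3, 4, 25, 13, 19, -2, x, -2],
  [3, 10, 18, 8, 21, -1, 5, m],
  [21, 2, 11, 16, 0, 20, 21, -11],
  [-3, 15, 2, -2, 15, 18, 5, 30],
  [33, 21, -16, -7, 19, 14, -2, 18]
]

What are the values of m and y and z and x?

m = 16, y = -1, z = 9, x = 20

Row 4 has 3 + 4 + 25 + 13 + 19 − 2 − 2 = 60; the blank must be 80 − 60 = 20.
Row 5 has 3 + 10 + 18 + 8 + 21 − 1 + 5 = 64; the blank must be 80 − 64 = 16.
Column 8 has 23 + 7 − 2 + 16 − 11 + 30 + 18 = 81; the blank must be 80 − 81 = -1.
Row 1 has 5 − 1 + 24 + 21 + 3 + 20 − 1 = 71; the blank must be 80 − 71 = 9.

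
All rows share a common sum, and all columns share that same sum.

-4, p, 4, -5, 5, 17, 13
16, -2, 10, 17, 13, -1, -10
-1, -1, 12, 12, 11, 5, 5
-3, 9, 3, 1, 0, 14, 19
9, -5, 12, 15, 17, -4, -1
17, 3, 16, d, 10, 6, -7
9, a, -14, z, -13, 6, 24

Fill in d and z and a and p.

d = -2, z = 5, a = 26, p = 13

Rows 2 and 3 both sum to 43, so that's the common total.
Row 6 has 17 + 3 + 16 + 10 + 6 − 7 = 45; the blank must be 43 − 45 = -2.
Column 4 has -5 + 17 + 12 + 1 + 15 − 2 = 38; the blank must be 43 − 38 = 5.
Row 7 has 9 − 14 + 5 − 13 + 6 + 24 = 17; the blank must be 43 − 17 = 26.
Row 1 has -4 + 4 − 5 + 5 + 17 + 13 = 30; the blank must be 43 − 30 = 13.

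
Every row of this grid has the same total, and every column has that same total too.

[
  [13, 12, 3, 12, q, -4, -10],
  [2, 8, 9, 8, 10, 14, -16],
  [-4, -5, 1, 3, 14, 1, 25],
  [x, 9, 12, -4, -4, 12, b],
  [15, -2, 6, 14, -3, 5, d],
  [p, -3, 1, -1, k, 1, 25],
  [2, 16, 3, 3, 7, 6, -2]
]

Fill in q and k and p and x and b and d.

q = 9, k = 2, p = 10, x = -3, b = 13, d = 0

Rows 2 and 3 both sum to 35, so that's the common total.
Row 1: 13 + 12 + 3 + 12 − 4 − 10 = 26, so its missing entry is 35 − 26 = 9.
Column 5: 9 + 10 + 14 − 4 − 3 + 7 = 33, so its missing entry is 35 − 33 = 2.
Row 5: 15 − 2 + 6 + 14 − 3 + 5 = 35, so its missing entry is 35 − 35 = 0.
Row 6: -3 + 1 − 1 + 2 + 1 + 25 = 25, so its missing entry is 35 − 25 = 10.
Column 1: 13 + 2 − 4 + 15 + 10 + 2 = 38, so its missing entry is 35 − 38 = -3.
Row 4: -3 + 9 + 12 − 4 − 4 + 12 = 22, so its missing entry is 35 − 22 = 13.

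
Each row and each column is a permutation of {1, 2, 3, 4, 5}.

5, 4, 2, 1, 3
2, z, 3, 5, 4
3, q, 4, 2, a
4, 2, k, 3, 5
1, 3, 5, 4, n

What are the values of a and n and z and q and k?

a = 1, n = 2, z = 1, q = 5, k = 1

At (row 5, col 5): row 5 already has {1, 3, 4, 5}, so the value is 2.
At (row 3, col 5): column 5 already has {2, 3, 4, 5}, so the value is 1.
Cell (3,2): row 3 already has {1, 2, 3, 4} → 5.
At (row 2, col 2): row 2 already has {2, 3, 4, 5}, so the value is 1.
At (row 4, col 3): row 4 already has {2, 3, 4, 5}, so the value is 1.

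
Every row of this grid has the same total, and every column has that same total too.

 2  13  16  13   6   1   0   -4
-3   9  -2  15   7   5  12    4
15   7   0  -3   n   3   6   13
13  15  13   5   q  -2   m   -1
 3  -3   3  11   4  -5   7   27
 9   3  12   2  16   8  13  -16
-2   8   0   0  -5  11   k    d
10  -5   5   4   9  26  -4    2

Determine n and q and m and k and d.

Rows 1 and 2 both sum to 47, so that's the common total.
Row 3: 15 + 7 + 0 − 3 + 3 + 6 + 13 = 41, so its missing entry is 47 − 41 = 6.
Column 5: 6 + 7 + 6 + 4 + 16 − 5 + 9 = 43, so its missing entry is 47 − 43 = 4.
Column 8: -4 + 4 + 13 − 1 + 27 − 16 + 2 = 25, so its missing entry is 47 − 25 = 22.
Row 4: 13 + 15 + 13 + 5 + 4 − 2 − 1 = 47, so its missing entry is 47 − 47 = 0.
Row 7: -2 + 8 + 0 + 0 − 5 + 11 + 22 = 34, so its missing entry is 47 − 34 = 13.

n = 6, q = 4, m = 0, k = 13, d = 22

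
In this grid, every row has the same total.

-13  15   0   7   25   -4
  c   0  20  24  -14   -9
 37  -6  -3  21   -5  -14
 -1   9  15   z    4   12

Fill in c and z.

c = 9, z = -9

Row 1 sums to 30 and so does row 3; that's the common total.
In row 2 the known cells total 21, leaving 30 − 21 = 9.
In row 4 the known cells total 39, leaving 30 − 39 = -9.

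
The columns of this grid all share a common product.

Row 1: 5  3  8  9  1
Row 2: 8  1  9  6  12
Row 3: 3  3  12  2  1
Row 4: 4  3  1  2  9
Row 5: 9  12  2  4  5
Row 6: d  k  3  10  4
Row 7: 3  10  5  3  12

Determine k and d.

k = 8, d = 2

Columns 3 and 4 each multiply to 25920, so every column has product 25920.
Column 2: 3×1×3×3×12×10 = 3240, so the missing entry is 25920 ÷ 3240 = 8.
Column 1: 5×8×3×4×9×3 = 12960, so the missing entry is 25920 ÷ 12960 = 2.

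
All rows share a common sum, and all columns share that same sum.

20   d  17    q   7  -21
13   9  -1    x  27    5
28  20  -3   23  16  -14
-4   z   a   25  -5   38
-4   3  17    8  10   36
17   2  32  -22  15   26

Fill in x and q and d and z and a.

Rows 3 and 5 both sum to 70, so that's the common total.
Column 3 has 17 − 1 − 3 + 17 + 32 = 62; the blank must be 70 − 62 = 8.
Row 4 has -4 + 8 + 25 − 5 + 38 = 62; the blank must be 70 − 62 = 8.
Column 2 has 9 + 20 + 8 + 3 + 2 = 42; the blank must be 70 − 42 = 28.
Row 1 has 20 + 28 + 17 + 7 − 21 = 51; the blank must be 70 − 51 = 19.
Row 2 has 13 + 9 − 1 + 27 + 5 = 53; the blank must be 70 − 53 = 17.

x = 17, q = 19, d = 28, z = 8, a = 8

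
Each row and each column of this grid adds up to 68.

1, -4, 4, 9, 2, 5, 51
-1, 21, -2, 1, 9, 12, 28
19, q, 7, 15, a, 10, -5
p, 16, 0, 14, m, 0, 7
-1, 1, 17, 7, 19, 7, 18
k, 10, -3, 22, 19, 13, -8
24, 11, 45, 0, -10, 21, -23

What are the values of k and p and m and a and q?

Column 2: -4 + 21 + 16 + 1 + 10 + 11 = 55, so its missing entry is 68 − 55 = 13.
Row 3: 19 + 13 + 7 + 15 + 10 − 5 = 59, so its missing entry is 68 − 59 = 9.
Column 5: 2 + 9 + 9 + 19 + 19 − 10 = 48, so its missing entry is 68 − 48 = 20.
Row 4: 16 + 0 + 14 + 20 + 0 + 7 = 57, so its missing entry is 68 − 57 = 11.
Row 6: 10 − 3 + 22 + 19 + 13 − 8 = 53, so its missing entry is 68 − 53 = 15.

k = 15, p = 11, m = 20, a = 9, q = 13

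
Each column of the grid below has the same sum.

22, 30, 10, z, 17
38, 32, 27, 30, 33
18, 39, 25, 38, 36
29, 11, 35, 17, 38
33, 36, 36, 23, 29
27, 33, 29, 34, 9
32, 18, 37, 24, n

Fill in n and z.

n = 37, z = 33

Columns 1 and 2 both add up to 199, so every column sums to 199.
Column 5: 17 + 33 + 36 + 38 + 29 + 9 = 162, so the missing entry is 199 − 162 = 37.
Column 4: 30 + 38 + 17 + 23 + 34 + 24 = 166, so the missing entry is 199 − 166 = 33.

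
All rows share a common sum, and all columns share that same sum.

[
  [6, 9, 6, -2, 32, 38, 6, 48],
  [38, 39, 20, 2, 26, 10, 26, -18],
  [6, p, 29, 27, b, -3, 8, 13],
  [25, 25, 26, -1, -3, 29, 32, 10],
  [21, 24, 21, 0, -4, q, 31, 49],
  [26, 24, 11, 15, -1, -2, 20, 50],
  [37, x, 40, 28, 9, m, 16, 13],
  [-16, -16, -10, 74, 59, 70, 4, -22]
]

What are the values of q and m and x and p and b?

Rows 1 and 2 both sum to 143, so that's the common total.
The known cells in column 5 total 118, leaving 143 − 118 = 25 for the blank.
The known cells in row 3 total 105, leaving 143 − 105 = 38 for the blank.
The known cells in column 2 total 143, leaving 143 − 143 = 0 for the blank.
The known cells in row 7 total 143, leaving 143 − 143 = 0 for the blank.
The known cells in row 5 total 142, leaving 143 − 142 = 1 for the blank.

q = 1, m = 0, x = 0, p = 38, b = 25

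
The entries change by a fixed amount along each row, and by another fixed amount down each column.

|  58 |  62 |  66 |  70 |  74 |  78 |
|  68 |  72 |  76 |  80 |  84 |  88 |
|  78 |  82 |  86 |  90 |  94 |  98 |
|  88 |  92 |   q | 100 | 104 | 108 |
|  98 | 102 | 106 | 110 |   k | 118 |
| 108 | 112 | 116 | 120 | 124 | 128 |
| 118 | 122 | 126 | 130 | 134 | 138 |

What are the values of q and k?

q = 96, k = 114

Along each row the entries change by 4 per step; down each column they change by 10.
Row 4: from 88 at column 1, stepping by 4 to column 3 gives 96.
Row 5: from 98 at column 1, stepping by 4 to column 5 gives 114.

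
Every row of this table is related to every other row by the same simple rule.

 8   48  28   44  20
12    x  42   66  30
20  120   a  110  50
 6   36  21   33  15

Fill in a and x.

a = 70, x = 72

Each row is a constant multiple of every other row — this is a multiplication table with the headers hidden.
Row 3 is 20/8 = 5/2 times row 1, so its entry in column 3 is 28 × 5/2 = 70.
Row 2 is 12/8 = 3/2 times row 1, so its entry in column 2 is 48 × 3/2 = 72.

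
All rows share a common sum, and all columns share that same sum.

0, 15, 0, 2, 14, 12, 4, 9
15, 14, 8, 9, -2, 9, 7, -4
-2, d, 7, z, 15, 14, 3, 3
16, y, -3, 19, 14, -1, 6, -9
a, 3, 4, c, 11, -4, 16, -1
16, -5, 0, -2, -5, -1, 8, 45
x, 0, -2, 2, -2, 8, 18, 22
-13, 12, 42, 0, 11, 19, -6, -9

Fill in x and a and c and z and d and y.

Rows 1 and 2 both sum to 56, so that's the common total.
Row 4: 16 − 3 + 19 + 14 − 1 + 6 − 9 = 42, so its missing entry is 56 − 42 = 14.
Column 2: 15 + 14 + 14 + 3 − 5 + 0 + 12 = 53, so its missing entry is 56 − 53 = 3.
Row 3: -2 + 3 + 7 + 15 + 14 + 3 + 3 = 43, so its missing entry is 56 − 43 = 13.
Column 4: 2 + 9 + 13 + 19 − 2 + 2 + 0 = 43, so its missing entry is 56 − 43 = 13.
Row 5: 3 + 4 + 13 + 11 − 4 + 16 − 1 = 42, so its missing entry is 56 − 42 = 14.
Row 7: 0 − 2 + 2 − 2 + 8 + 18 + 22 = 46, so its missing entry is 56 − 46 = 10.

x = 10, a = 14, c = 13, z = 13, d = 3, y = 14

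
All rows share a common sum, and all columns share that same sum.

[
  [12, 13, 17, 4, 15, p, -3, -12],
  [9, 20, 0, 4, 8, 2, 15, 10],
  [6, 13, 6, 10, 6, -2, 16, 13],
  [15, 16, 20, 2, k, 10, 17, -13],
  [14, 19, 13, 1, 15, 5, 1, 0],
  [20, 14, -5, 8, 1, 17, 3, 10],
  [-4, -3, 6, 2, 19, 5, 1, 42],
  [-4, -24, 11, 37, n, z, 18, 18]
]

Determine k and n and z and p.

Rows 2 and 3 both sum to 68, so that's the common total.
Row 4: 15 + 16 + 20 + 2 + 10 + 17 − 13 = 67, so its missing entry is 68 − 67 = 1.
Column 5: 15 + 8 + 6 + 1 + 15 + 1 + 19 = 65, so its missing entry is 68 − 65 = 3.
Row 8: -4 − 24 + 11 + 37 + 3 + 18 + 18 = 59, so its missing entry is 68 − 59 = 9.
Row 1: 12 + 13 + 17 + 4 + 15 − 3 − 12 = 46, so its missing entry is 68 − 46 = 22.

k = 1, n = 3, z = 9, p = 22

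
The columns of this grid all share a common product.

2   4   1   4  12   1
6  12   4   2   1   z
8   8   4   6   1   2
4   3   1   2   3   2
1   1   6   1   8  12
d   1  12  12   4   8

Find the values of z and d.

z = 3, d = 3

Columns 2 and 5 each multiply to 1152, so every column has product 1152.
Column 6: 1×2×2×12×8 = 384, so the missing entry is 1152 ÷ 384 = 3.
Column 1: 2×6×8×4×1 = 384, so the missing entry is 1152 ÷ 384 = 3.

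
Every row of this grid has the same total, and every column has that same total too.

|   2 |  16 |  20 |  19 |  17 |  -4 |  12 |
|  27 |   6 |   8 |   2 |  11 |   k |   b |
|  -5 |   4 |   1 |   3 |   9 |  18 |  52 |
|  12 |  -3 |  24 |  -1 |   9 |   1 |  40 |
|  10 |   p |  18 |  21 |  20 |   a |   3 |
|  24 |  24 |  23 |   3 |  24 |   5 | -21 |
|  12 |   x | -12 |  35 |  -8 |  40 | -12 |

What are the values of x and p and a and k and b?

Rows 1 and 3 both sum to 82, so that's the common total.
Row 7: 12 − 12 + 35 − 8 + 40 − 12 = 55, so its missing entry is 82 − 55 = 27.
Column 7: 12 + 52 + 40 + 3 − 21 − 12 = 74, so its missing entry is 82 − 74 = 8.
Row 2: 27 + 6 + 8 + 2 + 11 + 8 = 62, so its missing entry is 82 − 62 = 20.
Column 6: -4 + 20 + 18 + 1 + 5 + 40 = 80, so its missing entry is 82 − 80 = 2.
Row 5: 10 + 18 + 21 + 20 + 2 + 3 = 74, so its missing entry is 82 − 74 = 8.

x = 27, p = 8, a = 2, k = 20, b = 8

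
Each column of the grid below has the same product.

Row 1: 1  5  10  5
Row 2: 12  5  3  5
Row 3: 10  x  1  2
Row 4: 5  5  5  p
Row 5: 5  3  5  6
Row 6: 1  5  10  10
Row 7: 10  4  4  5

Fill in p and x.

p = 2, x = 4

Columns 1 and 3 each multiply to 30000, so every column has product 30000.
Column 4: 5×5×2×6×10×5 = 15000, so the missing entry is 30000 ÷ 15000 = 2.
Column 2: 5×5×5×3×5×4 = 7500, so the missing entry is 30000 ÷ 7500 = 4.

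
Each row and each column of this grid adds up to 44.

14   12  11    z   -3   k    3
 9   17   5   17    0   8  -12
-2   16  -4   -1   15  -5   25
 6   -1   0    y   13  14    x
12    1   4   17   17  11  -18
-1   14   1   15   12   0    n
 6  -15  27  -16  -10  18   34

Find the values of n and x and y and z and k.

n = 3, x = 9, y = 3, z = 9, k = -2

The known cells in row 6 total 41, leaving 44 − 41 = 3 for the blank.
The known cells in column 6 total 46, leaving 44 − 46 = -2 for the blank.
The known cells in row 1 total 35, leaving 44 − 35 = 9 for the blank.
The known cells in column 4 total 41, leaving 44 − 41 = 3 for the blank.
The known cells in row 4 total 35, leaving 44 − 35 = 9 for the blank.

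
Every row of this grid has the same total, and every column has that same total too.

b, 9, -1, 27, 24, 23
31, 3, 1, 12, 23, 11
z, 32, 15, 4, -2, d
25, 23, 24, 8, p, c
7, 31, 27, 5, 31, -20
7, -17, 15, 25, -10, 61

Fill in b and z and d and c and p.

Rows 2 and 5 both sum to 81, so that's the common total.
Column 5 has 24 + 23 − 2 + 31 − 10 = 66; the blank must be 81 − 66 = 15.
Row 1 has 9 − 1 + 27 + 24 + 23 = 82; the blank must be 81 − 82 = -1.
Column 1 has -1 + 31 + 25 + 7 + 7 = 69; the blank must be 81 − 69 = 12.
Row 3 has 12 + 32 + 15 + 4 − 2 = 61; the blank must be 81 − 61 = 20.
Row 4 has 25 + 23 + 24 + 8 + 15 = 95; the blank must be 81 − 95 = -14.

b = -1, z = 12, d = 20, c = -14, p = 15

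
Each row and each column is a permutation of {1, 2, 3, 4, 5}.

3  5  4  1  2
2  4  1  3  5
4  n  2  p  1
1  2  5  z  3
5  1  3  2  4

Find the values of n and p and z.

n = 3, p = 5, z = 4

Cell (4,4): row 4 already has {1, 2, 3, 5} → 4.
Cell (3,4): column 4 already has {1, 2, 3, 4} → 5.
Cell (3,2): row 3 already has {1, 2, 4, 5} → 3.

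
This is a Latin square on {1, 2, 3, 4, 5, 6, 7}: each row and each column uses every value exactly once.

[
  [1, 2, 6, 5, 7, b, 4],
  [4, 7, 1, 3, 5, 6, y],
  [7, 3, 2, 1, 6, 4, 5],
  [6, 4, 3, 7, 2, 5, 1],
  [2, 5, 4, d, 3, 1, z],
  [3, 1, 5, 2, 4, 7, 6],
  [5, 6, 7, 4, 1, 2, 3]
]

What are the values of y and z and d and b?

y = 2, z = 7, d = 6, b = 3

At (row 2, col 7): row 2 already has {1, 3, 4, 5, 6, 7}, so the value is 2.
For row 5, column 7: column 7 already has {1, 2, 3, 4, 5, 6}; that leaves 7.
Cell (1,6): row 1 already has {1, 2, 4, 5, 6, 7} → 3.
Cell (5,4): row 5 already has {1, 2, 3, 4, 5, 7} → 6.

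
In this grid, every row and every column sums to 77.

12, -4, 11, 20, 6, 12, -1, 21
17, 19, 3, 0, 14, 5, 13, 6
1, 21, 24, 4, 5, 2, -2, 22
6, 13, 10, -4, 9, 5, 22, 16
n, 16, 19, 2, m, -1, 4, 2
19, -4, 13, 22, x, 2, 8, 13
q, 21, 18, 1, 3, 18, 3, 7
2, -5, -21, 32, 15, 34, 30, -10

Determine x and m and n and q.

The known cells in row 6 total 73, leaving 77 − 73 = 4 for the blank.
The known cells in column 5 total 56, leaving 77 − 56 = 21 for the blank.
The known cells in row 5 total 63, leaving 77 − 63 = 14 for the blank.
The known cells in row 7 total 71, leaving 77 − 71 = 6 for the blank.

x = 4, m = 21, n = 14, q = 6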